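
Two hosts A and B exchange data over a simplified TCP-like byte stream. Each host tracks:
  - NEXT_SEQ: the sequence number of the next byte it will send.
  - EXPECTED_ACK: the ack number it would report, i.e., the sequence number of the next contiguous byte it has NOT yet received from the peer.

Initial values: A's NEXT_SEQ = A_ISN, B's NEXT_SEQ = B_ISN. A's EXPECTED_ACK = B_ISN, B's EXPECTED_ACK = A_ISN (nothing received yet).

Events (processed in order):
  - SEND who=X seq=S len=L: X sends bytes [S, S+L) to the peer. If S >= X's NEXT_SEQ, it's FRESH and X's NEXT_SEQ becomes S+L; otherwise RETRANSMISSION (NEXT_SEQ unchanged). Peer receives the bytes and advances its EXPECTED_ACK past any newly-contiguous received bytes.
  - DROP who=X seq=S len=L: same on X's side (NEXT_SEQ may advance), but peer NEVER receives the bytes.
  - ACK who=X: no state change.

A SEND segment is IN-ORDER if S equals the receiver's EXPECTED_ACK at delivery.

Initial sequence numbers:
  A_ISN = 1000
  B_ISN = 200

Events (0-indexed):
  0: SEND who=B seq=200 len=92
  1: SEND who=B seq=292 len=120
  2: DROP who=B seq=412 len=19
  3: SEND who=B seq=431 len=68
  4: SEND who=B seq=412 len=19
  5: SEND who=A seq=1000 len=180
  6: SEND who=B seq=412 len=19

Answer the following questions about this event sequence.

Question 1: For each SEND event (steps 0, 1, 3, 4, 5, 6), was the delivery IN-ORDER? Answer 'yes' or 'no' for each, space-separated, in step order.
Step 0: SEND seq=200 -> in-order
Step 1: SEND seq=292 -> in-order
Step 3: SEND seq=431 -> out-of-order
Step 4: SEND seq=412 -> in-order
Step 5: SEND seq=1000 -> in-order
Step 6: SEND seq=412 -> out-of-order

Answer: yes yes no yes yes no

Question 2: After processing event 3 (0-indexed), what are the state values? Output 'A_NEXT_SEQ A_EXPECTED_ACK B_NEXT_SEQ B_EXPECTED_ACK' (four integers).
After event 0: A_seq=1000 A_ack=292 B_seq=292 B_ack=1000
After event 1: A_seq=1000 A_ack=412 B_seq=412 B_ack=1000
After event 2: A_seq=1000 A_ack=412 B_seq=431 B_ack=1000
After event 3: A_seq=1000 A_ack=412 B_seq=499 B_ack=1000

1000 412 499 1000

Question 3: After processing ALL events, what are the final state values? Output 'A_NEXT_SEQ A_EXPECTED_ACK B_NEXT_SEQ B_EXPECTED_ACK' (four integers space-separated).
After event 0: A_seq=1000 A_ack=292 B_seq=292 B_ack=1000
After event 1: A_seq=1000 A_ack=412 B_seq=412 B_ack=1000
After event 2: A_seq=1000 A_ack=412 B_seq=431 B_ack=1000
After event 3: A_seq=1000 A_ack=412 B_seq=499 B_ack=1000
After event 4: A_seq=1000 A_ack=499 B_seq=499 B_ack=1000
After event 5: A_seq=1180 A_ack=499 B_seq=499 B_ack=1180
After event 6: A_seq=1180 A_ack=499 B_seq=499 B_ack=1180

Answer: 1180 499 499 1180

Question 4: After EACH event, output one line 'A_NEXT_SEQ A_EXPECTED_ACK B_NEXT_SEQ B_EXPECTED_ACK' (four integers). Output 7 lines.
1000 292 292 1000
1000 412 412 1000
1000 412 431 1000
1000 412 499 1000
1000 499 499 1000
1180 499 499 1180
1180 499 499 1180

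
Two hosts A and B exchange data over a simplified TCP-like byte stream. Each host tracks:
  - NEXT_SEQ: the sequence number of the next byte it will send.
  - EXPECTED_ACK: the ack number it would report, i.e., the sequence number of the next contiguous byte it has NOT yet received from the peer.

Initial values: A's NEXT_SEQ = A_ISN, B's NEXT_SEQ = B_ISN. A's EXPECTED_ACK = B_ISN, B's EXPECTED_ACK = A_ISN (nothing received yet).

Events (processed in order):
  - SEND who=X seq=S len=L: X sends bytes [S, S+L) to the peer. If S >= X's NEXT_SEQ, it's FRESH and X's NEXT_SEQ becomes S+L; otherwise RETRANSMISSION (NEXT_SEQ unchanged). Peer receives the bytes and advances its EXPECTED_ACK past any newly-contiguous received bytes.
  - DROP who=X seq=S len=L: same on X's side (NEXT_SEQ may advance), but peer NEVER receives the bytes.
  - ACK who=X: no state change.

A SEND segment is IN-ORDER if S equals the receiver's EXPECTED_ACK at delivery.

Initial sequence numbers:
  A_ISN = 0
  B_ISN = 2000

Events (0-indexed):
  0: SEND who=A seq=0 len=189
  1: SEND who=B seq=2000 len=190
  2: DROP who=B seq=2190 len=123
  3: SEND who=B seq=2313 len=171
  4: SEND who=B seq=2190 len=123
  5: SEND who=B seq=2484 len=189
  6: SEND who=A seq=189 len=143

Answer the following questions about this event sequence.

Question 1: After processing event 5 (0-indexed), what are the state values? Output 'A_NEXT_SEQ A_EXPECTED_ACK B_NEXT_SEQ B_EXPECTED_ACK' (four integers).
After event 0: A_seq=189 A_ack=2000 B_seq=2000 B_ack=189
After event 1: A_seq=189 A_ack=2190 B_seq=2190 B_ack=189
After event 2: A_seq=189 A_ack=2190 B_seq=2313 B_ack=189
After event 3: A_seq=189 A_ack=2190 B_seq=2484 B_ack=189
After event 4: A_seq=189 A_ack=2484 B_seq=2484 B_ack=189
After event 5: A_seq=189 A_ack=2673 B_seq=2673 B_ack=189

189 2673 2673 189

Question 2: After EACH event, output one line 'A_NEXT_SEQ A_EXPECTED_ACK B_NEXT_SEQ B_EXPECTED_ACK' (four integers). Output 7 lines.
189 2000 2000 189
189 2190 2190 189
189 2190 2313 189
189 2190 2484 189
189 2484 2484 189
189 2673 2673 189
332 2673 2673 332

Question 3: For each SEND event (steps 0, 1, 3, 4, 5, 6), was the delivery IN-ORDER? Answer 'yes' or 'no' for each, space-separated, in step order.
Step 0: SEND seq=0 -> in-order
Step 1: SEND seq=2000 -> in-order
Step 3: SEND seq=2313 -> out-of-order
Step 4: SEND seq=2190 -> in-order
Step 5: SEND seq=2484 -> in-order
Step 6: SEND seq=189 -> in-order

Answer: yes yes no yes yes yes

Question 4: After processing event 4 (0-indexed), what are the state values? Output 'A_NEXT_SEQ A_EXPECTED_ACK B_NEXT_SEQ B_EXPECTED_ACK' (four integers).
After event 0: A_seq=189 A_ack=2000 B_seq=2000 B_ack=189
After event 1: A_seq=189 A_ack=2190 B_seq=2190 B_ack=189
After event 2: A_seq=189 A_ack=2190 B_seq=2313 B_ack=189
After event 3: A_seq=189 A_ack=2190 B_seq=2484 B_ack=189
After event 4: A_seq=189 A_ack=2484 B_seq=2484 B_ack=189

189 2484 2484 189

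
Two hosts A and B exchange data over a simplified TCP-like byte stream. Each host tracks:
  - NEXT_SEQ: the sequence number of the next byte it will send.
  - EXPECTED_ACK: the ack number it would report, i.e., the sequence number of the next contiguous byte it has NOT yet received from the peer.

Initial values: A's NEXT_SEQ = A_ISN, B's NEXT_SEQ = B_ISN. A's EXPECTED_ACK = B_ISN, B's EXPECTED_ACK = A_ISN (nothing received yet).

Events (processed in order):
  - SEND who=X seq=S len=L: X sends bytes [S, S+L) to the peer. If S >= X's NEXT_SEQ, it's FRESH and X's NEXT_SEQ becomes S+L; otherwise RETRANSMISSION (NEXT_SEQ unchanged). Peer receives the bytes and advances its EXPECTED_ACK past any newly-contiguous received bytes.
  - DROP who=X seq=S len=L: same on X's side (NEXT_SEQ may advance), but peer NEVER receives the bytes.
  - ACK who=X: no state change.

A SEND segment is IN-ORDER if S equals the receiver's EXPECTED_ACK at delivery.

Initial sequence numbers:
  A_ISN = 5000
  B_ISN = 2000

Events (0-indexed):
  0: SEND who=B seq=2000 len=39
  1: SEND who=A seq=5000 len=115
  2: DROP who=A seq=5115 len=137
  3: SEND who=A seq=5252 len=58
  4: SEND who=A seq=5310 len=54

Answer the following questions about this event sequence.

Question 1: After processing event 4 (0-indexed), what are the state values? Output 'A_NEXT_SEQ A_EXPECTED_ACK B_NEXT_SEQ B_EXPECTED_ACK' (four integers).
After event 0: A_seq=5000 A_ack=2039 B_seq=2039 B_ack=5000
After event 1: A_seq=5115 A_ack=2039 B_seq=2039 B_ack=5115
After event 2: A_seq=5252 A_ack=2039 B_seq=2039 B_ack=5115
After event 3: A_seq=5310 A_ack=2039 B_seq=2039 B_ack=5115
After event 4: A_seq=5364 A_ack=2039 B_seq=2039 B_ack=5115

5364 2039 2039 5115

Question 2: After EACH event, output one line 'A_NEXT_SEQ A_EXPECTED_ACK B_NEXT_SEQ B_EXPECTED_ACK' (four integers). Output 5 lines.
5000 2039 2039 5000
5115 2039 2039 5115
5252 2039 2039 5115
5310 2039 2039 5115
5364 2039 2039 5115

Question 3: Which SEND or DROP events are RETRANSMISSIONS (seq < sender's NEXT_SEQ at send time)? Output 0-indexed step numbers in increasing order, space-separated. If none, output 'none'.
Step 0: SEND seq=2000 -> fresh
Step 1: SEND seq=5000 -> fresh
Step 2: DROP seq=5115 -> fresh
Step 3: SEND seq=5252 -> fresh
Step 4: SEND seq=5310 -> fresh

Answer: none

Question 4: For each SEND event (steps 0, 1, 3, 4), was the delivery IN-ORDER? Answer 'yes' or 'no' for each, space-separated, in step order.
Step 0: SEND seq=2000 -> in-order
Step 1: SEND seq=5000 -> in-order
Step 3: SEND seq=5252 -> out-of-order
Step 4: SEND seq=5310 -> out-of-order

Answer: yes yes no no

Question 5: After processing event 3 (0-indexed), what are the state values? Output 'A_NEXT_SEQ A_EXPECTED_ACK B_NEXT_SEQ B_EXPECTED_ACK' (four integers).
After event 0: A_seq=5000 A_ack=2039 B_seq=2039 B_ack=5000
After event 1: A_seq=5115 A_ack=2039 B_seq=2039 B_ack=5115
After event 2: A_seq=5252 A_ack=2039 B_seq=2039 B_ack=5115
After event 3: A_seq=5310 A_ack=2039 B_seq=2039 B_ack=5115

5310 2039 2039 5115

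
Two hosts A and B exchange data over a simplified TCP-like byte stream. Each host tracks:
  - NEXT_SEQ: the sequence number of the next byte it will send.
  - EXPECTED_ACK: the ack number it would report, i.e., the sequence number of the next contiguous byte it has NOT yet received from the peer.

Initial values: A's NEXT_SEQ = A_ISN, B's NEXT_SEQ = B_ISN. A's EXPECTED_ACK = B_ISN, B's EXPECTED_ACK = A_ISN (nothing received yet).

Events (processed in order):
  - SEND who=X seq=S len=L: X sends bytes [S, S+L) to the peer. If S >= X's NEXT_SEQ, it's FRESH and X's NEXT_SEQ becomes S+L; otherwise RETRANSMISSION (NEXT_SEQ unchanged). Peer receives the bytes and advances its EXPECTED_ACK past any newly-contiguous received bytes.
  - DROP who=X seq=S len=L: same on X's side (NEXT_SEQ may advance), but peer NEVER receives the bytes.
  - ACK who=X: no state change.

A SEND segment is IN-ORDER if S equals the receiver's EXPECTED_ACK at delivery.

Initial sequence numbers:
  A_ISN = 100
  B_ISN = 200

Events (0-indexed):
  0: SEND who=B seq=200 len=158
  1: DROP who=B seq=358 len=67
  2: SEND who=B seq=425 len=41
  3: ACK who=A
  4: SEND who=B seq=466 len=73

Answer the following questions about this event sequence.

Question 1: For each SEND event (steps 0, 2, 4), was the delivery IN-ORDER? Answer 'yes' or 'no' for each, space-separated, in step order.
Step 0: SEND seq=200 -> in-order
Step 2: SEND seq=425 -> out-of-order
Step 4: SEND seq=466 -> out-of-order

Answer: yes no no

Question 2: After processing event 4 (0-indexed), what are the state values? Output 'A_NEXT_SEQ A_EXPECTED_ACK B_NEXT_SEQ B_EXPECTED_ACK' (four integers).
After event 0: A_seq=100 A_ack=358 B_seq=358 B_ack=100
After event 1: A_seq=100 A_ack=358 B_seq=425 B_ack=100
After event 2: A_seq=100 A_ack=358 B_seq=466 B_ack=100
After event 3: A_seq=100 A_ack=358 B_seq=466 B_ack=100
After event 4: A_seq=100 A_ack=358 B_seq=539 B_ack=100

100 358 539 100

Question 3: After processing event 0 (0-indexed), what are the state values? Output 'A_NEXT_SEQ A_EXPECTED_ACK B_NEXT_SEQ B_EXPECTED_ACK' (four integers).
After event 0: A_seq=100 A_ack=358 B_seq=358 B_ack=100

100 358 358 100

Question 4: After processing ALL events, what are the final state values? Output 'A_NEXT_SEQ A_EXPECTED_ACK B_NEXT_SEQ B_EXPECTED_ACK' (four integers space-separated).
Answer: 100 358 539 100

Derivation:
After event 0: A_seq=100 A_ack=358 B_seq=358 B_ack=100
After event 1: A_seq=100 A_ack=358 B_seq=425 B_ack=100
After event 2: A_seq=100 A_ack=358 B_seq=466 B_ack=100
After event 3: A_seq=100 A_ack=358 B_seq=466 B_ack=100
After event 4: A_seq=100 A_ack=358 B_seq=539 B_ack=100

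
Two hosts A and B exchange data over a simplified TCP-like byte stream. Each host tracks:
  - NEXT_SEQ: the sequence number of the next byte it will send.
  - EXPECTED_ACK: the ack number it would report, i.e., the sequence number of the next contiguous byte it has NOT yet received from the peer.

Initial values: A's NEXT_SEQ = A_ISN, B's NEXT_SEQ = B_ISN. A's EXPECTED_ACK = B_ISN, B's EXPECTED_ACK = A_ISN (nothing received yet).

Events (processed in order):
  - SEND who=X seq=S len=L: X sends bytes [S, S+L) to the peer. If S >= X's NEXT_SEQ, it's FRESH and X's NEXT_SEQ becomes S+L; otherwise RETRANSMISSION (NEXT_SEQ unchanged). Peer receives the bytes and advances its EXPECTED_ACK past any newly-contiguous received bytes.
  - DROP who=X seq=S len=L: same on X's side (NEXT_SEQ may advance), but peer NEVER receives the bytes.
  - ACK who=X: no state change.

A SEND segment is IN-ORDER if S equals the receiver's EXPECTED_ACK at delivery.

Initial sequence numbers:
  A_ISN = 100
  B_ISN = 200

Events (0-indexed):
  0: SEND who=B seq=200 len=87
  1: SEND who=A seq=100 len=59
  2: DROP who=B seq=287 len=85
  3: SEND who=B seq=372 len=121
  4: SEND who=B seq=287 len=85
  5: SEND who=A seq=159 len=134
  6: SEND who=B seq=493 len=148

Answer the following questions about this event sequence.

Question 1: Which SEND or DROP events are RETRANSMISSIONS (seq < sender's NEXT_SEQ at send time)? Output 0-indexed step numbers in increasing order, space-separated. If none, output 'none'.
Answer: 4

Derivation:
Step 0: SEND seq=200 -> fresh
Step 1: SEND seq=100 -> fresh
Step 2: DROP seq=287 -> fresh
Step 3: SEND seq=372 -> fresh
Step 4: SEND seq=287 -> retransmit
Step 5: SEND seq=159 -> fresh
Step 6: SEND seq=493 -> fresh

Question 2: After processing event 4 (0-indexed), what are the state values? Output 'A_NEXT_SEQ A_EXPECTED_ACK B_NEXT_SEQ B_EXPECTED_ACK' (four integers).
After event 0: A_seq=100 A_ack=287 B_seq=287 B_ack=100
After event 1: A_seq=159 A_ack=287 B_seq=287 B_ack=159
After event 2: A_seq=159 A_ack=287 B_seq=372 B_ack=159
After event 3: A_seq=159 A_ack=287 B_seq=493 B_ack=159
After event 4: A_seq=159 A_ack=493 B_seq=493 B_ack=159

159 493 493 159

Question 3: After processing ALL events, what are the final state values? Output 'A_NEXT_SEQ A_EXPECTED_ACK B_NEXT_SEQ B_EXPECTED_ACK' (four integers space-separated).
Answer: 293 641 641 293

Derivation:
After event 0: A_seq=100 A_ack=287 B_seq=287 B_ack=100
After event 1: A_seq=159 A_ack=287 B_seq=287 B_ack=159
After event 2: A_seq=159 A_ack=287 B_seq=372 B_ack=159
After event 3: A_seq=159 A_ack=287 B_seq=493 B_ack=159
After event 4: A_seq=159 A_ack=493 B_seq=493 B_ack=159
After event 5: A_seq=293 A_ack=493 B_seq=493 B_ack=293
After event 6: A_seq=293 A_ack=641 B_seq=641 B_ack=293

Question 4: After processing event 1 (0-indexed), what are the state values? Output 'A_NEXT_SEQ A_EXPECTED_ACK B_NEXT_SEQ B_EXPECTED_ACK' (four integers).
After event 0: A_seq=100 A_ack=287 B_seq=287 B_ack=100
After event 1: A_seq=159 A_ack=287 B_seq=287 B_ack=159

159 287 287 159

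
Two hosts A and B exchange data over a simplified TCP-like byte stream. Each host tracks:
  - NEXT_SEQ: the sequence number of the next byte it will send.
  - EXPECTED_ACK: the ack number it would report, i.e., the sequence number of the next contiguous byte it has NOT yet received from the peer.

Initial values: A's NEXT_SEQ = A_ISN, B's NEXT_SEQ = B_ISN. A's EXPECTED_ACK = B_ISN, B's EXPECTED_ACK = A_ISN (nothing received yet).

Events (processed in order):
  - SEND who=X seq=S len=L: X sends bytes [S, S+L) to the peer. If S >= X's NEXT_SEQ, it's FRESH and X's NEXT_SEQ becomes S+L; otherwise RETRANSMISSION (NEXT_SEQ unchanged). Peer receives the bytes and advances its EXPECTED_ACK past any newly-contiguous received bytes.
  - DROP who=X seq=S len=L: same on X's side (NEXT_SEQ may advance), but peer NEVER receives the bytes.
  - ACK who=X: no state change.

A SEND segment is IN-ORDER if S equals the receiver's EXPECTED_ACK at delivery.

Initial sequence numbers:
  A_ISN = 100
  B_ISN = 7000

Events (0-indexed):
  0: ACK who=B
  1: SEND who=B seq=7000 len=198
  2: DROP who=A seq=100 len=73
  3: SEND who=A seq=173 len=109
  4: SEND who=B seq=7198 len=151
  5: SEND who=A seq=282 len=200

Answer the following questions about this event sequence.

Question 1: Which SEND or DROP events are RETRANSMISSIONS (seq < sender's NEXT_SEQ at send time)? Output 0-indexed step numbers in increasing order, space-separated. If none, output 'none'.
Answer: none

Derivation:
Step 1: SEND seq=7000 -> fresh
Step 2: DROP seq=100 -> fresh
Step 3: SEND seq=173 -> fresh
Step 4: SEND seq=7198 -> fresh
Step 5: SEND seq=282 -> fresh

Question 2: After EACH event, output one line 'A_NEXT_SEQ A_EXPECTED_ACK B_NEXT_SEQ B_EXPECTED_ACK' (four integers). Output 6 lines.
100 7000 7000 100
100 7198 7198 100
173 7198 7198 100
282 7198 7198 100
282 7349 7349 100
482 7349 7349 100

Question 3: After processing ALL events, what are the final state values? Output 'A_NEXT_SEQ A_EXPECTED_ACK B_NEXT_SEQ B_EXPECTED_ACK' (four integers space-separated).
Answer: 482 7349 7349 100

Derivation:
After event 0: A_seq=100 A_ack=7000 B_seq=7000 B_ack=100
After event 1: A_seq=100 A_ack=7198 B_seq=7198 B_ack=100
After event 2: A_seq=173 A_ack=7198 B_seq=7198 B_ack=100
After event 3: A_seq=282 A_ack=7198 B_seq=7198 B_ack=100
After event 4: A_seq=282 A_ack=7349 B_seq=7349 B_ack=100
After event 5: A_seq=482 A_ack=7349 B_seq=7349 B_ack=100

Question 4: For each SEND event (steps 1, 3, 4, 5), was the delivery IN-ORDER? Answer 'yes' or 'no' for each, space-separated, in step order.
Step 1: SEND seq=7000 -> in-order
Step 3: SEND seq=173 -> out-of-order
Step 4: SEND seq=7198 -> in-order
Step 5: SEND seq=282 -> out-of-order

Answer: yes no yes no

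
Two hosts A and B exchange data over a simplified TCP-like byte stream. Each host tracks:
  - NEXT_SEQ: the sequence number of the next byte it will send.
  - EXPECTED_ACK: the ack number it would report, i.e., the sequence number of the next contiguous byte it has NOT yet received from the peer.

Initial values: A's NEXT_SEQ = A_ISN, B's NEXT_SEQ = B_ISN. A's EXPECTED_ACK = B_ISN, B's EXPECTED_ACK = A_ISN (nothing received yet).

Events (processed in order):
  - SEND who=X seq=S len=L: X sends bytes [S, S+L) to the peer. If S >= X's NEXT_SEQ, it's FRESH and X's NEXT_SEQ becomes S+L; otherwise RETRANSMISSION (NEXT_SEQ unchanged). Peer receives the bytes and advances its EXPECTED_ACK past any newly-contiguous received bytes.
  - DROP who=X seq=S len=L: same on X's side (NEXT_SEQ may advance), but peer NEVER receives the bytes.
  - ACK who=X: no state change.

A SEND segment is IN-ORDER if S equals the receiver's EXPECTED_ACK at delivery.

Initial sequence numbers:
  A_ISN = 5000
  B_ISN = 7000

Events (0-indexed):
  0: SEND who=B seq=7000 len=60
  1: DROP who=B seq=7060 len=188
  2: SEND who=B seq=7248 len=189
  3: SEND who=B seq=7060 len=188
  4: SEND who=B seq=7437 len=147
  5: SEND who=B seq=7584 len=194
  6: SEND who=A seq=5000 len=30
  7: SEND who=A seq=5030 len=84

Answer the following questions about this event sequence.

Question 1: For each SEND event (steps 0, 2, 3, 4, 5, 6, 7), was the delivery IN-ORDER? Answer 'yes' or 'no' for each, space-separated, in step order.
Answer: yes no yes yes yes yes yes

Derivation:
Step 0: SEND seq=7000 -> in-order
Step 2: SEND seq=7248 -> out-of-order
Step 3: SEND seq=7060 -> in-order
Step 4: SEND seq=7437 -> in-order
Step 5: SEND seq=7584 -> in-order
Step 6: SEND seq=5000 -> in-order
Step 7: SEND seq=5030 -> in-order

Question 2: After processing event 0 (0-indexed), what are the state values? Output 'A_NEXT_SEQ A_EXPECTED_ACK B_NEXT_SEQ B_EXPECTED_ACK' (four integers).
After event 0: A_seq=5000 A_ack=7060 B_seq=7060 B_ack=5000

5000 7060 7060 5000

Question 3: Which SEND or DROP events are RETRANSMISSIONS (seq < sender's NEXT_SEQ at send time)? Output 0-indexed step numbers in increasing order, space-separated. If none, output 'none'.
Step 0: SEND seq=7000 -> fresh
Step 1: DROP seq=7060 -> fresh
Step 2: SEND seq=7248 -> fresh
Step 3: SEND seq=7060 -> retransmit
Step 4: SEND seq=7437 -> fresh
Step 5: SEND seq=7584 -> fresh
Step 6: SEND seq=5000 -> fresh
Step 7: SEND seq=5030 -> fresh

Answer: 3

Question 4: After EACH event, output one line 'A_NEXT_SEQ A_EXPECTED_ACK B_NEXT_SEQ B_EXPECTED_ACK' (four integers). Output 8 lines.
5000 7060 7060 5000
5000 7060 7248 5000
5000 7060 7437 5000
5000 7437 7437 5000
5000 7584 7584 5000
5000 7778 7778 5000
5030 7778 7778 5030
5114 7778 7778 5114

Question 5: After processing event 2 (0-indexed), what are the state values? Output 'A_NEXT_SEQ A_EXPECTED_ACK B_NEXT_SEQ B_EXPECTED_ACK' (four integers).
After event 0: A_seq=5000 A_ack=7060 B_seq=7060 B_ack=5000
After event 1: A_seq=5000 A_ack=7060 B_seq=7248 B_ack=5000
After event 2: A_seq=5000 A_ack=7060 B_seq=7437 B_ack=5000

5000 7060 7437 5000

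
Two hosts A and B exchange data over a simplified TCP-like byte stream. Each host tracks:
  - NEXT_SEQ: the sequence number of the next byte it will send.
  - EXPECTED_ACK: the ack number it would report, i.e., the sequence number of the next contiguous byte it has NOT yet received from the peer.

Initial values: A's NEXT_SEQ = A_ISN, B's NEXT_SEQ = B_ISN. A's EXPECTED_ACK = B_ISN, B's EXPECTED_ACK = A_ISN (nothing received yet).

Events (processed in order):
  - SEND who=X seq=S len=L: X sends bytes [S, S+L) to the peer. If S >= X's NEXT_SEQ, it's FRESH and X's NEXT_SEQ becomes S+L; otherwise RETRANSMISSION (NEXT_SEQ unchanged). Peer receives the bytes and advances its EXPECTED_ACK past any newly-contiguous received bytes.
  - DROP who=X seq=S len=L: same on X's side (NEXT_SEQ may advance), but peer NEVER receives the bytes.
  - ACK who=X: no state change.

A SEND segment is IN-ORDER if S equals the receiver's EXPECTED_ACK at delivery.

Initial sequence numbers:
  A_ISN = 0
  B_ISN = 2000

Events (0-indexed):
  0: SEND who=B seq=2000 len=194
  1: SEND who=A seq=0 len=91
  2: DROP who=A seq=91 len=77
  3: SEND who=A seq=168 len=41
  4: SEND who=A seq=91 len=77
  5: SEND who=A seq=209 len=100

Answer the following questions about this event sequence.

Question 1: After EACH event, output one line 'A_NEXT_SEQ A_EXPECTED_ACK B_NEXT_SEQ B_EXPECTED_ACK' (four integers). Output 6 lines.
0 2194 2194 0
91 2194 2194 91
168 2194 2194 91
209 2194 2194 91
209 2194 2194 209
309 2194 2194 309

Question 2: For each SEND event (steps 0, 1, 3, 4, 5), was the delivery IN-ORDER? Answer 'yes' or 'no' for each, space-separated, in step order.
Step 0: SEND seq=2000 -> in-order
Step 1: SEND seq=0 -> in-order
Step 3: SEND seq=168 -> out-of-order
Step 4: SEND seq=91 -> in-order
Step 5: SEND seq=209 -> in-order

Answer: yes yes no yes yes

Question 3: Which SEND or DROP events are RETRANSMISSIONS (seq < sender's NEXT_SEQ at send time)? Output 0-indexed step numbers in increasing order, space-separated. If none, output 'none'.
Step 0: SEND seq=2000 -> fresh
Step 1: SEND seq=0 -> fresh
Step 2: DROP seq=91 -> fresh
Step 3: SEND seq=168 -> fresh
Step 4: SEND seq=91 -> retransmit
Step 5: SEND seq=209 -> fresh

Answer: 4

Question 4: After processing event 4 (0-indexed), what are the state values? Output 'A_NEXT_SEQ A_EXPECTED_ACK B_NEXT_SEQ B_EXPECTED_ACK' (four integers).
After event 0: A_seq=0 A_ack=2194 B_seq=2194 B_ack=0
After event 1: A_seq=91 A_ack=2194 B_seq=2194 B_ack=91
After event 2: A_seq=168 A_ack=2194 B_seq=2194 B_ack=91
After event 3: A_seq=209 A_ack=2194 B_seq=2194 B_ack=91
After event 4: A_seq=209 A_ack=2194 B_seq=2194 B_ack=209

209 2194 2194 209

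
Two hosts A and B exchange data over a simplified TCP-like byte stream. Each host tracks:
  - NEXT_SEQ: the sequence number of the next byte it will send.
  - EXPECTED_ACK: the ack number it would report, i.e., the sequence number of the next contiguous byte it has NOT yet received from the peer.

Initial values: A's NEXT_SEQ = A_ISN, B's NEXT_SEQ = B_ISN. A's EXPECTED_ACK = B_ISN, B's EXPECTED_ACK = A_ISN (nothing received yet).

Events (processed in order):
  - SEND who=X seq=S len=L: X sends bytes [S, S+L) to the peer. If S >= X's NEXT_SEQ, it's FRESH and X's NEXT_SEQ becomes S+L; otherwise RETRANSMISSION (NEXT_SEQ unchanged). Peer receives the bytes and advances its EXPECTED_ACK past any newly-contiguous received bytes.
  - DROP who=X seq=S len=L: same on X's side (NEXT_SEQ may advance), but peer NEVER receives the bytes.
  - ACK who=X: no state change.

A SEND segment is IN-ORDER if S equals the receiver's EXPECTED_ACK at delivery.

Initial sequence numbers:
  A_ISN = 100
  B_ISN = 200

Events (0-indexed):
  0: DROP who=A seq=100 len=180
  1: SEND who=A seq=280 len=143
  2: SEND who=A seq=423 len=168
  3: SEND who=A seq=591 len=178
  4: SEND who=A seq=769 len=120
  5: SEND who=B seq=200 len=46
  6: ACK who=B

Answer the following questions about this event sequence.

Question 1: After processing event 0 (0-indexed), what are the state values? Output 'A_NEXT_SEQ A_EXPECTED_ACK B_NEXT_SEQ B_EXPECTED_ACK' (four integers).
After event 0: A_seq=280 A_ack=200 B_seq=200 B_ack=100

280 200 200 100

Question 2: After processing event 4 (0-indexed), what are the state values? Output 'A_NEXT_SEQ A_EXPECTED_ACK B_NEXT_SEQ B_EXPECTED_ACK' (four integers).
After event 0: A_seq=280 A_ack=200 B_seq=200 B_ack=100
After event 1: A_seq=423 A_ack=200 B_seq=200 B_ack=100
After event 2: A_seq=591 A_ack=200 B_seq=200 B_ack=100
After event 3: A_seq=769 A_ack=200 B_seq=200 B_ack=100
After event 4: A_seq=889 A_ack=200 B_seq=200 B_ack=100

889 200 200 100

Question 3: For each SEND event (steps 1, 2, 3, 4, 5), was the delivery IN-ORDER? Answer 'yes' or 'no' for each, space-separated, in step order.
Step 1: SEND seq=280 -> out-of-order
Step 2: SEND seq=423 -> out-of-order
Step 3: SEND seq=591 -> out-of-order
Step 4: SEND seq=769 -> out-of-order
Step 5: SEND seq=200 -> in-order

Answer: no no no no yes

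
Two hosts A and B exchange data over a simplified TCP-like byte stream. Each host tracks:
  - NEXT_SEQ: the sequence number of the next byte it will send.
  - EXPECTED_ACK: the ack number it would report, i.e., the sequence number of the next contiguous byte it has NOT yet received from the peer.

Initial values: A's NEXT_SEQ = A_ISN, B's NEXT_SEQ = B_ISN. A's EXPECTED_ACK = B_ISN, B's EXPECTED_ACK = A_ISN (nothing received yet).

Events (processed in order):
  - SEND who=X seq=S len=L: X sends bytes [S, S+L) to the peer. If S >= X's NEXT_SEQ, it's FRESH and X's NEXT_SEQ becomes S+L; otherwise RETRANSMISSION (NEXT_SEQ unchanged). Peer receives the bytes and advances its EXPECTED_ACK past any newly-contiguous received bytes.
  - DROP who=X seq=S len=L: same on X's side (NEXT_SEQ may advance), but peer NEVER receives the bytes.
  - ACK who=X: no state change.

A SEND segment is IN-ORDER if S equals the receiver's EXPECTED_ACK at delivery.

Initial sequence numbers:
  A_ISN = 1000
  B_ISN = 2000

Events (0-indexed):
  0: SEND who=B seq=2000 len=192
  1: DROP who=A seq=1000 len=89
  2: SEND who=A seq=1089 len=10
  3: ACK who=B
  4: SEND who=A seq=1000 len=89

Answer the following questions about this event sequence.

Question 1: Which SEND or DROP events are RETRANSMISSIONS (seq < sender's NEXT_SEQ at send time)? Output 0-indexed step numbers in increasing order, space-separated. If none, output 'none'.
Step 0: SEND seq=2000 -> fresh
Step 1: DROP seq=1000 -> fresh
Step 2: SEND seq=1089 -> fresh
Step 4: SEND seq=1000 -> retransmit

Answer: 4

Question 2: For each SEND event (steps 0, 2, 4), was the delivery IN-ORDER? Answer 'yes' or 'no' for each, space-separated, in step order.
Answer: yes no yes

Derivation:
Step 0: SEND seq=2000 -> in-order
Step 2: SEND seq=1089 -> out-of-order
Step 4: SEND seq=1000 -> in-order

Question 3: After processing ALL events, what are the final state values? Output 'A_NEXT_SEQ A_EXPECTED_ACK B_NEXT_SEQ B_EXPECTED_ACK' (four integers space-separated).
Answer: 1099 2192 2192 1099

Derivation:
After event 0: A_seq=1000 A_ack=2192 B_seq=2192 B_ack=1000
After event 1: A_seq=1089 A_ack=2192 B_seq=2192 B_ack=1000
After event 2: A_seq=1099 A_ack=2192 B_seq=2192 B_ack=1000
After event 3: A_seq=1099 A_ack=2192 B_seq=2192 B_ack=1000
After event 4: A_seq=1099 A_ack=2192 B_seq=2192 B_ack=1099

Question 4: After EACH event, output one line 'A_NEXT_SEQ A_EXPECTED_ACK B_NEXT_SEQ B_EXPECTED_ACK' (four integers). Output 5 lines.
1000 2192 2192 1000
1089 2192 2192 1000
1099 2192 2192 1000
1099 2192 2192 1000
1099 2192 2192 1099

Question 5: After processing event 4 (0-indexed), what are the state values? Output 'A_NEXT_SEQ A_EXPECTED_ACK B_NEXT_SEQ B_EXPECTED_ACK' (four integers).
After event 0: A_seq=1000 A_ack=2192 B_seq=2192 B_ack=1000
After event 1: A_seq=1089 A_ack=2192 B_seq=2192 B_ack=1000
After event 2: A_seq=1099 A_ack=2192 B_seq=2192 B_ack=1000
After event 3: A_seq=1099 A_ack=2192 B_seq=2192 B_ack=1000
After event 4: A_seq=1099 A_ack=2192 B_seq=2192 B_ack=1099

1099 2192 2192 1099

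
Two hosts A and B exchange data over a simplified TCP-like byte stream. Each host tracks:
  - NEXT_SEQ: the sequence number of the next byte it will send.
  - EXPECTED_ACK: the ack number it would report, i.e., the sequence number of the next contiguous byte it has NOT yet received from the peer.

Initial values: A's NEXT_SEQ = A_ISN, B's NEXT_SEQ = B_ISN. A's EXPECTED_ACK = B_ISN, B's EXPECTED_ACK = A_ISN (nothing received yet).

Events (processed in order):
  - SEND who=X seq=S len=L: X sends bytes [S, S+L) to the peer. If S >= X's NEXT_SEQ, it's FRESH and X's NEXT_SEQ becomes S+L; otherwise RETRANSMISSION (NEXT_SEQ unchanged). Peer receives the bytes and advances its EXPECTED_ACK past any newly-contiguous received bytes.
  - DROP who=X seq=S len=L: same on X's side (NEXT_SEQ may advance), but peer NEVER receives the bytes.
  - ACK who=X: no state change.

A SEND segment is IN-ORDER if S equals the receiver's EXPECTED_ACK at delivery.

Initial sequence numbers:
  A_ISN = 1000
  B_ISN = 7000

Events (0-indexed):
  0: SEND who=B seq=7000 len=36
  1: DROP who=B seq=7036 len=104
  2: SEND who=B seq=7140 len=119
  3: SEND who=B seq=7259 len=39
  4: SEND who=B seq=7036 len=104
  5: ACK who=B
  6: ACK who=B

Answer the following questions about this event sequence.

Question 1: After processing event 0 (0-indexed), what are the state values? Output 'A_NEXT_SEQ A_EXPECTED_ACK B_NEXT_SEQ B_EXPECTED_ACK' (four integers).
After event 0: A_seq=1000 A_ack=7036 B_seq=7036 B_ack=1000

1000 7036 7036 1000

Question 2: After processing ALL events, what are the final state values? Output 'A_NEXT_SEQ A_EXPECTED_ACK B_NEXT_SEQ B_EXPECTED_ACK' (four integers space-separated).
After event 0: A_seq=1000 A_ack=7036 B_seq=7036 B_ack=1000
After event 1: A_seq=1000 A_ack=7036 B_seq=7140 B_ack=1000
After event 2: A_seq=1000 A_ack=7036 B_seq=7259 B_ack=1000
After event 3: A_seq=1000 A_ack=7036 B_seq=7298 B_ack=1000
After event 4: A_seq=1000 A_ack=7298 B_seq=7298 B_ack=1000
After event 5: A_seq=1000 A_ack=7298 B_seq=7298 B_ack=1000
After event 6: A_seq=1000 A_ack=7298 B_seq=7298 B_ack=1000

Answer: 1000 7298 7298 1000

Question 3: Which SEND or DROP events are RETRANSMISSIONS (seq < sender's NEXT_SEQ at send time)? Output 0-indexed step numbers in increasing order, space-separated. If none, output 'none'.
Step 0: SEND seq=7000 -> fresh
Step 1: DROP seq=7036 -> fresh
Step 2: SEND seq=7140 -> fresh
Step 3: SEND seq=7259 -> fresh
Step 4: SEND seq=7036 -> retransmit

Answer: 4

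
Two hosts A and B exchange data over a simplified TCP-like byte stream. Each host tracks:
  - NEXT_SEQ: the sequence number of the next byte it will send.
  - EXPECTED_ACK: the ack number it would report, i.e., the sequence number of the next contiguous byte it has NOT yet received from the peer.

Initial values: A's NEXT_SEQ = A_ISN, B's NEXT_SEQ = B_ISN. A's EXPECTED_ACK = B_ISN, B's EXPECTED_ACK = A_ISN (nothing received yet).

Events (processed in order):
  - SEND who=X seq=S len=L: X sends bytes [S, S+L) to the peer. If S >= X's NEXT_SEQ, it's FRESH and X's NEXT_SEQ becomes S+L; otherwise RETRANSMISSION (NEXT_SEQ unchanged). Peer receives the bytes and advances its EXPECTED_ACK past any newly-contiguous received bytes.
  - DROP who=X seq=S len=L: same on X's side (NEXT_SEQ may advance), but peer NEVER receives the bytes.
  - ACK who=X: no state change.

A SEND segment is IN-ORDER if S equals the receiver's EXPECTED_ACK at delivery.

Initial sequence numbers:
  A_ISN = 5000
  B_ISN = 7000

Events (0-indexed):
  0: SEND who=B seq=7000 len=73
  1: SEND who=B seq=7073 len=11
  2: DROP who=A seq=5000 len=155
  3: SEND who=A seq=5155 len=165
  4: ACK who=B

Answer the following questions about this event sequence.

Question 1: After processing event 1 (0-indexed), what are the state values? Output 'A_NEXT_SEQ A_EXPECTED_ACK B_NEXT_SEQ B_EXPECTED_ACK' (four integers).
After event 0: A_seq=5000 A_ack=7073 B_seq=7073 B_ack=5000
After event 1: A_seq=5000 A_ack=7084 B_seq=7084 B_ack=5000

5000 7084 7084 5000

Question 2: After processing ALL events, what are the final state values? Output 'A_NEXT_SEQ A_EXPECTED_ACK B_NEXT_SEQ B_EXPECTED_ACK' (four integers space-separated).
Answer: 5320 7084 7084 5000

Derivation:
After event 0: A_seq=5000 A_ack=7073 B_seq=7073 B_ack=5000
After event 1: A_seq=5000 A_ack=7084 B_seq=7084 B_ack=5000
After event 2: A_seq=5155 A_ack=7084 B_seq=7084 B_ack=5000
After event 3: A_seq=5320 A_ack=7084 B_seq=7084 B_ack=5000
After event 4: A_seq=5320 A_ack=7084 B_seq=7084 B_ack=5000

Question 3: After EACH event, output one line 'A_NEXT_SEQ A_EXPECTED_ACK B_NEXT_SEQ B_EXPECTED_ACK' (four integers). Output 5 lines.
5000 7073 7073 5000
5000 7084 7084 5000
5155 7084 7084 5000
5320 7084 7084 5000
5320 7084 7084 5000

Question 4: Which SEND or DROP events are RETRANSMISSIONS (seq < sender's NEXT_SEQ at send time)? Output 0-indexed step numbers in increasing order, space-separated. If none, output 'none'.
Answer: none

Derivation:
Step 0: SEND seq=7000 -> fresh
Step 1: SEND seq=7073 -> fresh
Step 2: DROP seq=5000 -> fresh
Step 3: SEND seq=5155 -> fresh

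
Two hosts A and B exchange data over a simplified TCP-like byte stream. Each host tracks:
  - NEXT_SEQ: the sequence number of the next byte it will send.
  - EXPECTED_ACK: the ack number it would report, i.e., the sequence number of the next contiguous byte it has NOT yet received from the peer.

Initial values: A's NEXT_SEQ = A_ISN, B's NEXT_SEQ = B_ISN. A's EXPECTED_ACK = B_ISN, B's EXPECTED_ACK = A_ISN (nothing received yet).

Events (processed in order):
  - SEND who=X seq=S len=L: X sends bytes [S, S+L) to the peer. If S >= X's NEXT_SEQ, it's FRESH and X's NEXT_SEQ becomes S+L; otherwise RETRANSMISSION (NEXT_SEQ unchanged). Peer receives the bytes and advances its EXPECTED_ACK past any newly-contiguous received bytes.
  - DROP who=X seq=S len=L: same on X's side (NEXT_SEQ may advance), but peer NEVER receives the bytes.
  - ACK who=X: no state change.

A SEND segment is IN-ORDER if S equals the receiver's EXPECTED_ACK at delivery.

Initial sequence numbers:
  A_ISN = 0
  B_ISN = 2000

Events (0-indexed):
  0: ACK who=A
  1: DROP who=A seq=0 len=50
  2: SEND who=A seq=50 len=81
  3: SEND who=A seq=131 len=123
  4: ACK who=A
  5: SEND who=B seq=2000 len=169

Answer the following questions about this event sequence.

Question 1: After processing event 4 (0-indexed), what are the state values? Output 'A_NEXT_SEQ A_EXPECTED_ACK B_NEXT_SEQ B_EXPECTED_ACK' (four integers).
After event 0: A_seq=0 A_ack=2000 B_seq=2000 B_ack=0
After event 1: A_seq=50 A_ack=2000 B_seq=2000 B_ack=0
After event 2: A_seq=131 A_ack=2000 B_seq=2000 B_ack=0
After event 3: A_seq=254 A_ack=2000 B_seq=2000 B_ack=0
After event 4: A_seq=254 A_ack=2000 B_seq=2000 B_ack=0

254 2000 2000 0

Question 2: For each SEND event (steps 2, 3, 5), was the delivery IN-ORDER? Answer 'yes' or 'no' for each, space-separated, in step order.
Step 2: SEND seq=50 -> out-of-order
Step 3: SEND seq=131 -> out-of-order
Step 5: SEND seq=2000 -> in-order

Answer: no no yes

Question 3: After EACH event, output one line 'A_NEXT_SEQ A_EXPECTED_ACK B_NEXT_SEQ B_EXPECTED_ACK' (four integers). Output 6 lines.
0 2000 2000 0
50 2000 2000 0
131 2000 2000 0
254 2000 2000 0
254 2000 2000 0
254 2169 2169 0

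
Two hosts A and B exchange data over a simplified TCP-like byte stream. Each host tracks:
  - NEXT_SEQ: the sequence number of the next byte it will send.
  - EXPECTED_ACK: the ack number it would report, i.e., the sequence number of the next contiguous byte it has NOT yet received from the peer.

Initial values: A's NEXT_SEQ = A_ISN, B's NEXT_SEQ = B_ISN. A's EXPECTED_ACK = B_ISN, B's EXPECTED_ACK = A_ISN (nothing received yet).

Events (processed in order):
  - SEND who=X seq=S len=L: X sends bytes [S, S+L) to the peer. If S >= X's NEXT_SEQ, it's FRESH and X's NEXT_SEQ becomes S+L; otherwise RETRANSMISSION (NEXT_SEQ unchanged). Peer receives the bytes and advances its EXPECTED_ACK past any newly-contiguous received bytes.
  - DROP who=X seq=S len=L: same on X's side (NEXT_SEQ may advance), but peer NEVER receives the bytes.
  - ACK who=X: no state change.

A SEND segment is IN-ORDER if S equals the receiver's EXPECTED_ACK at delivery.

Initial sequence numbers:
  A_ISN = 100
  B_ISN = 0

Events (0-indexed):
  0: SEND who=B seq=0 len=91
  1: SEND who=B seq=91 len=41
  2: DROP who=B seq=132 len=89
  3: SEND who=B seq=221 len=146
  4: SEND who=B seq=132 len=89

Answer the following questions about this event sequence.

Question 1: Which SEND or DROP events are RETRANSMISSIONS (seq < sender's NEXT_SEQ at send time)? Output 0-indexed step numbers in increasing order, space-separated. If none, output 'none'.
Step 0: SEND seq=0 -> fresh
Step 1: SEND seq=91 -> fresh
Step 2: DROP seq=132 -> fresh
Step 3: SEND seq=221 -> fresh
Step 4: SEND seq=132 -> retransmit

Answer: 4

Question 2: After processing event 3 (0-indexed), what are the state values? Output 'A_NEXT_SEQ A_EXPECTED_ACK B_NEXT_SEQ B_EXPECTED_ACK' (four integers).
After event 0: A_seq=100 A_ack=91 B_seq=91 B_ack=100
After event 1: A_seq=100 A_ack=132 B_seq=132 B_ack=100
After event 2: A_seq=100 A_ack=132 B_seq=221 B_ack=100
After event 3: A_seq=100 A_ack=132 B_seq=367 B_ack=100

100 132 367 100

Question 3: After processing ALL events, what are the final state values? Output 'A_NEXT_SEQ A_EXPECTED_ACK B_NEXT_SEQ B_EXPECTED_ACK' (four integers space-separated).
After event 0: A_seq=100 A_ack=91 B_seq=91 B_ack=100
After event 1: A_seq=100 A_ack=132 B_seq=132 B_ack=100
After event 2: A_seq=100 A_ack=132 B_seq=221 B_ack=100
After event 3: A_seq=100 A_ack=132 B_seq=367 B_ack=100
After event 4: A_seq=100 A_ack=367 B_seq=367 B_ack=100

Answer: 100 367 367 100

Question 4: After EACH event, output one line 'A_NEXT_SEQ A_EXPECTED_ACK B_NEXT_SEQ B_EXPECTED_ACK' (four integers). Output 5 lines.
100 91 91 100
100 132 132 100
100 132 221 100
100 132 367 100
100 367 367 100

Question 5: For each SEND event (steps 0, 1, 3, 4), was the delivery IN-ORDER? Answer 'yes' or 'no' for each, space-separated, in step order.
Step 0: SEND seq=0 -> in-order
Step 1: SEND seq=91 -> in-order
Step 3: SEND seq=221 -> out-of-order
Step 4: SEND seq=132 -> in-order

Answer: yes yes no yes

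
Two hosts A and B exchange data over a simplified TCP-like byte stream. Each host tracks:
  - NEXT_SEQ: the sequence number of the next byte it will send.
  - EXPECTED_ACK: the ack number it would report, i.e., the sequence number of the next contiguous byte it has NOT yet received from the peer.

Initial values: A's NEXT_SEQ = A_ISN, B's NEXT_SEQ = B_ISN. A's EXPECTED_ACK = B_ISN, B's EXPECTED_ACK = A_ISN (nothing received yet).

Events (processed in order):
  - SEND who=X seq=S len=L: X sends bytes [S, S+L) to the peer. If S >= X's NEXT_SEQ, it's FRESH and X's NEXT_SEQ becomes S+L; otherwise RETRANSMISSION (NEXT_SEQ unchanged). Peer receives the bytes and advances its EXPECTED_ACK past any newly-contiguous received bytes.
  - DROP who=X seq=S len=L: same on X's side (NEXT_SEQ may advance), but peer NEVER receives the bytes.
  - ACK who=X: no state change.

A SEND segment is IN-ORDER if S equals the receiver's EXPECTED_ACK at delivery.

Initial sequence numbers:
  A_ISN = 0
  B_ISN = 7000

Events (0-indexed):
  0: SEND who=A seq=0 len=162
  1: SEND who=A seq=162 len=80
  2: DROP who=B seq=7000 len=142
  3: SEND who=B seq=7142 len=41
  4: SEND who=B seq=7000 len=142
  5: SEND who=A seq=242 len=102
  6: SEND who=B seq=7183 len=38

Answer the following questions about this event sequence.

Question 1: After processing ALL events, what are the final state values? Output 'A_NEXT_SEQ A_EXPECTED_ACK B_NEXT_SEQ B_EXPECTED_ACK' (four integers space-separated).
After event 0: A_seq=162 A_ack=7000 B_seq=7000 B_ack=162
After event 1: A_seq=242 A_ack=7000 B_seq=7000 B_ack=242
After event 2: A_seq=242 A_ack=7000 B_seq=7142 B_ack=242
After event 3: A_seq=242 A_ack=7000 B_seq=7183 B_ack=242
After event 4: A_seq=242 A_ack=7183 B_seq=7183 B_ack=242
After event 5: A_seq=344 A_ack=7183 B_seq=7183 B_ack=344
After event 6: A_seq=344 A_ack=7221 B_seq=7221 B_ack=344

Answer: 344 7221 7221 344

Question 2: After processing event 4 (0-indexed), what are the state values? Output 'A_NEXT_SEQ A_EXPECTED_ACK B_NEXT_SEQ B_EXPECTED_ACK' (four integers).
After event 0: A_seq=162 A_ack=7000 B_seq=7000 B_ack=162
After event 1: A_seq=242 A_ack=7000 B_seq=7000 B_ack=242
After event 2: A_seq=242 A_ack=7000 B_seq=7142 B_ack=242
After event 3: A_seq=242 A_ack=7000 B_seq=7183 B_ack=242
After event 4: A_seq=242 A_ack=7183 B_seq=7183 B_ack=242

242 7183 7183 242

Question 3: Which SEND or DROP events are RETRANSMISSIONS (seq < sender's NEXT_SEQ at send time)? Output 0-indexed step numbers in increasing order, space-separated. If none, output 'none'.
Answer: 4

Derivation:
Step 0: SEND seq=0 -> fresh
Step 1: SEND seq=162 -> fresh
Step 2: DROP seq=7000 -> fresh
Step 3: SEND seq=7142 -> fresh
Step 4: SEND seq=7000 -> retransmit
Step 5: SEND seq=242 -> fresh
Step 6: SEND seq=7183 -> fresh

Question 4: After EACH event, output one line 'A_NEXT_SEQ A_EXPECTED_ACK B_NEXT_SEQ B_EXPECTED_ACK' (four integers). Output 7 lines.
162 7000 7000 162
242 7000 7000 242
242 7000 7142 242
242 7000 7183 242
242 7183 7183 242
344 7183 7183 344
344 7221 7221 344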